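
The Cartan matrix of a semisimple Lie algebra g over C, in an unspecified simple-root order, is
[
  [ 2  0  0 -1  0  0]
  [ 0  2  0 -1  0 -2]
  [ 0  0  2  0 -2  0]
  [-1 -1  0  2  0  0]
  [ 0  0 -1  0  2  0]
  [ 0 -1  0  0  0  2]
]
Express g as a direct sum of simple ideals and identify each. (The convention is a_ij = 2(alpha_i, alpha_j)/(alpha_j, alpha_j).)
The diagram associated to this matrix has two connected components: the simple roots {alpha_3, alpha_5} form a chain of 2 nodes with a double edge at one end; the terminal node there is the unique short simple root (B_2), and {alpha_1, alpha_2, alpha_4, alpha_6} form a chain of 4 nodes with a double edge at one end; the terminal node there is the unique short simple root (B_4). A semisimple Lie algebra decomposes uniquely as the direct sum of simple ideals, one per connected component of its Dynkin diagram, so g ≅ B_2 ⊕ B_4 (dimension 10 + 36 = 46).

type B_2 + type B_4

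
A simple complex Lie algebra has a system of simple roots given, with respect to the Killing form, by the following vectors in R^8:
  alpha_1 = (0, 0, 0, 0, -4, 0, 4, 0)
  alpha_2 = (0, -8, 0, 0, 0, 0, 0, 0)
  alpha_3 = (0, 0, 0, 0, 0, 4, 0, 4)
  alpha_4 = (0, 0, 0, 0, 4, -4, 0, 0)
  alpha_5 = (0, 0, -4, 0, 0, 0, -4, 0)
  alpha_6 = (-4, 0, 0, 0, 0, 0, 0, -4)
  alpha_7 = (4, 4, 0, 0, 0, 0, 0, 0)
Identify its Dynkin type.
Compute the Cartan integers a_ij = 2(alpha_i, alpha_j)/(alpha_j, alpha_j); the resulting 7x7 Cartan matrix is
[[2, 0, 0, -1, -1, 0, 0], [0, 2, 0, 0, 0, 0, -2], [0, 0, 2, -1, 0, -1, 0], [-1, 0, -1, 2, 0, 0, 0], [-1, 0, 0, 0, 2, 0, 0], [0, 0, -1, 0, 0, 2, -1], [0, -1, 0, 0, 0, -1, 2]].
The roots have two lengths (squared-length ratio 2:1); the short ones are alpha_{1,3,4,5,6,7}. The associated Dynkin diagram is a chain of 7 nodes with a double edge at one end; the terminal node there is the unique long simple root (C_7), so the type is C_7 (the algebra sp(14)).

C_7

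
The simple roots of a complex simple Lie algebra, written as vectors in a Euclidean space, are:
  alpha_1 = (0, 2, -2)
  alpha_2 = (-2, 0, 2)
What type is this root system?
Compute the Cartan integers a_ij = 2(alpha_i, alpha_j)/(alpha_j, alpha_j); the resulting 2x2 Cartan matrix is
[[2, -1], [-1, 2]].
All simple roots have the same length, so the diagram is simply laced. The associated Dynkin diagram is a chain of 2 nodes with single edges (A_2), so the type is A_2 (the algebra sl(3)).

type A_2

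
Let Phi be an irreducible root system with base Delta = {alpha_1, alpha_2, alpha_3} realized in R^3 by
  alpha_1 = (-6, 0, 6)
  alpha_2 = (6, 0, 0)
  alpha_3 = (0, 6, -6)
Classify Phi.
Compute the Cartan integers a_ij = 2(alpha_i, alpha_j)/(alpha_j, alpha_j); the resulting 3x3 Cartan matrix is
[[2, -2, -1], [-1, 2, 0], [-1, 0, 2]].
The roots have two lengths (squared-length ratio 2:1); the short ones are alpha_{2}. The associated Dynkin diagram is a chain of 3 nodes with a double edge at one end; the terminal node there is the unique short simple root (B_3), so the type is B_3 (the algebra so(7)).

B_3 (so(7))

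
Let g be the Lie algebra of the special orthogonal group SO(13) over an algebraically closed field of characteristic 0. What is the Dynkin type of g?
This is so(13) with 13 odd, which has dimension 13(13-1)/2 = 78 and rank (13-1)/2 = 6. In the classification of classical Lie algebras, the orthogonal algebra so(2n+1) in an odd number of variables has type B_n; here n = 6, so the Dynkin diagram is a chain of 6 nodes with a double edge at one end; the terminal node there is the unique short simple root (B_6). Hence the type is B_6.

B6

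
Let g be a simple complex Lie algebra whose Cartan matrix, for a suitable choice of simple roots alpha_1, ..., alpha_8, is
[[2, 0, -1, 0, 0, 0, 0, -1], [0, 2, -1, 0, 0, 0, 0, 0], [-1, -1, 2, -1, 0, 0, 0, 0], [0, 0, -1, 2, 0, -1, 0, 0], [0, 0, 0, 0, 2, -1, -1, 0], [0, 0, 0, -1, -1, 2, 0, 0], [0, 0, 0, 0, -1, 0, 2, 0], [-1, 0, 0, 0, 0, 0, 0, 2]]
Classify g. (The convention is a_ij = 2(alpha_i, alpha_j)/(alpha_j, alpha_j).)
The matrix has rank 8 with 2's on the diagonal. Reading the off-diagonal entries as Dynkin edges (a single edge where a_ij = a_ji = -1; a double or triple edge where a_ij * a_ji = 2 or 3), the diagram is a chain of 7 nodes with one extra node attached to the third node from one end (E_8). One simple-root ordering that puts it in standard form is (alpha_8, alpha_2, alpha_1, alpha_3, alpha_4, alpha_6, alpha_5, alpha_7). So the algebra is type E_8.

E8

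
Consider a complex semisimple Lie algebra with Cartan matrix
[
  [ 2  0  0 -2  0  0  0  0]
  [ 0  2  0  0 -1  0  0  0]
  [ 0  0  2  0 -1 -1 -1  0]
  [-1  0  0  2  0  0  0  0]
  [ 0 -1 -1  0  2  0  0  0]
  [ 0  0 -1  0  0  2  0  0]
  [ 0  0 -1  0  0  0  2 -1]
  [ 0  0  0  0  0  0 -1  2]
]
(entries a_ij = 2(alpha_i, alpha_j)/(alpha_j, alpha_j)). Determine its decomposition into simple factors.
The diagram associated to this matrix has two connected components: the simple roots {alpha_1, alpha_4} form a chain of 2 nodes with a double edge at one end; the terminal node there is the unique short simple root (B_2), and {alpha_2, alpha_3, alpha_5, alpha_6, alpha_7, alpha_8} form a chain of 5 nodes with one extra node attached to the third node from one end (E_6). A semisimple Lie algebra decomposes uniquely as the direct sum of simple ideals, one per connected component of its Dynkin diagram, so g ≅ B_2 ⊕ E_6 (dimension 10 + 78 = 88).

B_2 (so(5)) + E_6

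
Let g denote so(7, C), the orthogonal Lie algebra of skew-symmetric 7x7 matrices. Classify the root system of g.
This is so(7) with 7 odd, which has dimension 7(7-1)/2 = 21 and rank (7-1)/2 = 3. In the classification of classical Lie algebras, the orthogonal algebra so(2n+1) in an odd number of variables has type B_n; here n = 3, so the Dynkin diagram is a chain of 3 nodes with a double edge at one end; the terminal node there is the unique short simple root (B_3). Hence the type is B_3.

type B_3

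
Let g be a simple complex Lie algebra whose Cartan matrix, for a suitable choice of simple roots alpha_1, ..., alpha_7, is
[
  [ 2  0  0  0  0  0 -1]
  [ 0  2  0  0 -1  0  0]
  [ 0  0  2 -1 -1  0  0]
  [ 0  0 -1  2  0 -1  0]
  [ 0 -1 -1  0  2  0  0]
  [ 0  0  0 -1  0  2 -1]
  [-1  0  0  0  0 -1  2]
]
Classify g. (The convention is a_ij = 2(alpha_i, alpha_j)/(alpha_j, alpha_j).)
A_7 (sl(8))

The matrix has rank 7 with 2's on the diagonal. Reading the off-diagonal entries as Dynkin edges (a single edge where a_ij = a_ji = -1; a double or triple edge where a_ij * a_ji = 2 or 3), the diagram is a chain of 7 nodes with single edges (A_7). One simple-root ordering that puts it in standard form is (alpha_2, alpha_5, alpha_3, alpha_4, alpha_6, alpha_7, alpha_1). So the algebra is type A_7, i.e. sl(8).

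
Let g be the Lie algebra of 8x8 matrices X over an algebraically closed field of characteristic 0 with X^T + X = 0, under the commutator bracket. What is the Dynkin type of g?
type D_4

This is so(8) with 8 even, which has dimension 8(8-1)/2 = 28 and rank 8/2 = 4. In the classification of classical Lie algebras, the orthogonal algebra so(2n) in an even number of variables has type D_n; here n = 4, so the Dynkin diagram is a chain of 2 nodes with a fork of two nodes at one end (D_4). Hence the type is D_4.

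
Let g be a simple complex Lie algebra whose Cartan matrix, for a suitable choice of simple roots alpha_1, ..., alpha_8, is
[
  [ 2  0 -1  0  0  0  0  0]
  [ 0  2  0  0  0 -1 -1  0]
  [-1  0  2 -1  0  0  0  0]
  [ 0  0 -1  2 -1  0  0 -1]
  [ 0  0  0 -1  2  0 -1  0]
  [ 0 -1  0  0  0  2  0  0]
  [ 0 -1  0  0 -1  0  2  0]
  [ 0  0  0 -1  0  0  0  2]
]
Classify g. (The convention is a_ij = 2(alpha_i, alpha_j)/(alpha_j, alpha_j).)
E_8

The matrix has rank 8 with 2's on the diagonal. Reading the off-diagonal entries as Dynkin edges (a single edge where a_ij = a_ji = -1; a double or triple edge where a_ij * a_ji = 2 or 3), the diagram is a chain of 7 nodes with one extra node attached to the third node from one end (E_8). One simple-root ordering that puts it in standard form is (alpha_1, alpha_8, alpha_3, alpha_4, alpha_5, alpha_7, alpha_2, alpha_6). So the algebra is type E_8.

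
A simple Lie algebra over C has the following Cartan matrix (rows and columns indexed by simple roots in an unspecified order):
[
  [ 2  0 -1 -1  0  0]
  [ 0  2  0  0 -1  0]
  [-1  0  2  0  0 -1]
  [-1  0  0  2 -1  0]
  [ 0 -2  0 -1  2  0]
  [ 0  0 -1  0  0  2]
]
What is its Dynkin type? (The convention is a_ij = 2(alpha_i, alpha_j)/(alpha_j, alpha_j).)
B_6

The matrix has rank 6 with 2's on the diagonal. Reading the off-diagonal entries as Dynkin edges (a single edge where a_ij = a_ji = -1; a double or triple edge where a_ij * a_ji = 2 or 3), the diagram is a chain of 6 nodes with a double edge at one end; the terminal node there is the unique short simple root (B_6). One simple-root ordering that puts it in standard form is (alpha_6, alpha_3, alpha_1, alpha_4, alpha_5, alpha_2). So the algebra is type B_6, i.e. so(13).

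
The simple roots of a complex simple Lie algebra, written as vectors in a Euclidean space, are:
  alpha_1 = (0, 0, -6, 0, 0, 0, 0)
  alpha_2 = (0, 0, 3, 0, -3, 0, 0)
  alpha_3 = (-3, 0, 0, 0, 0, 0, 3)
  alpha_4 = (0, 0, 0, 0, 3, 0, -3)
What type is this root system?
type C_4

Compute the Cartan integers a_ij = 2(alpha_i, alpha_j)/(alpha_j, alpha_j); the resulting 4x4 Cartan matrix is
[[2, -2, 0, 0], [-1, 2, 0, -1], [0, 0, 2, -1], [0, -1, -1, 2]].
The roots have two lengths (squared-length ratio 2:1); the short ones are alpha_{2,3,4}. The associated Dynkin diagram is a chain of 4 nodes with a double edge at one end; the terminal node there is the unique long simple root (C_4), so the type is C_4 (the algebra sp(8)).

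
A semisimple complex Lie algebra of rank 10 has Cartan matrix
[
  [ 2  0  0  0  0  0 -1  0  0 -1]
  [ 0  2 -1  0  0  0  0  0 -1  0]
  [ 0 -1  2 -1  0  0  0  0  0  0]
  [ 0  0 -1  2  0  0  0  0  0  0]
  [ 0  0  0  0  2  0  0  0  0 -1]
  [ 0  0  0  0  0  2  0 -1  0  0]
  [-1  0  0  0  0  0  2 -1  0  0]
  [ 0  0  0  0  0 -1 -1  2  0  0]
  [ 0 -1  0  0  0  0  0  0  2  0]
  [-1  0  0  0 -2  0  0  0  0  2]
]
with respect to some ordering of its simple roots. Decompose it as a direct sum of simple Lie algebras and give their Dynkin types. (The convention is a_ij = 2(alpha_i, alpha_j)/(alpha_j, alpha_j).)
A_4 (sl(5)) + B_6 (so(13))

The diagram associated to this matrix has two connected components: the simple roots {alpha_2, alpha_3, alpha_4, alpha_9} form a chain of 4 nodes with single edges (A_4), and {alpha_1, alpha_5, alpha_6, alpha_7, alpha_8, alpha_10} form a chain of 6 nodes with a double edge at one end; the terminal node there is the unique short simple root (B_6). A semisimple Lie algebra decomposes uniquely as the direct sum of simple ideals, one per connected component of its Dynkin diagram, so g ≅ A_4 ⊕ B_6 (dimension 24 + 78 = 102).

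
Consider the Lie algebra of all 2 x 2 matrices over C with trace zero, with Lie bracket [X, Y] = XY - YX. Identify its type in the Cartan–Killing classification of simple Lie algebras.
type A_1

This is sl(2), which has dimension 2^2 - 1 = 3 and rank 2 - 1 = 1 (a Cartan subalgebra is the diagonal traceless matrices). In the classification of classical Lie algebras, the special linear algebra sl(n+1) has type A_n; here n = 1, so the Dynkin diagram is a chain of 1 nodes with single edges (A_1). Hence the type is A_1.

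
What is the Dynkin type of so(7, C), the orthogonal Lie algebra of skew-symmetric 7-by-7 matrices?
This is so(7) with 7 odd, which has dimension 7(7-1)/2 = 21 and rank (7-1)/2 = 3. In the classification of classical Lie algebras, the orthogonal algebra so(2n+1) in an odd number of variables has type B_n; here n = 3, so the Dynkin diagram is a chain of 3 nodes with a double edge at one end; the terminal node there is the unique short simple root (B_3). Hence the type is B_3.

type B_3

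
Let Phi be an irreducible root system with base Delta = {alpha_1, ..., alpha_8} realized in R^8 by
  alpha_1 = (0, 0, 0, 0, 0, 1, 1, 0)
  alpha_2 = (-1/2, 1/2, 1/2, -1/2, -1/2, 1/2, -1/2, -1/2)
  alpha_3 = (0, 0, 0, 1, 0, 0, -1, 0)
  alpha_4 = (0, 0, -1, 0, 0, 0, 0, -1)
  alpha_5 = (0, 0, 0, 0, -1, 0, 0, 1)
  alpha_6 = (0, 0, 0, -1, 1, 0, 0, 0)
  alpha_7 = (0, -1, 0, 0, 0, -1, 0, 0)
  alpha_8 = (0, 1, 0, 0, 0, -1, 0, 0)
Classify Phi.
Compute the Cartan integers a_ij = 2(alpha_i, alpha_j)/(alpha_j, alpha_j); the resulting 8x8 Cartan matrix is
[[2, 0, -1, 0, 0, 0, -1, -1], [0, 2, 0, 0, 0, 0, -1, 0], [-1, 0, 2, 0, 0, -1, 0, 0], [0, 0, 0, 2, -1, 0, 0, 0], [0, 0, 0, -1, 2, -1, 0, 0], [0, 0, -1, 0, -1, 2, 0, 0], [-1, -1, 0, 0, 0, 0, 2, 0], [-1, 0, 0, 0, 0, 0, 0, 2]].
All simple roots have the same length, so the diagram is simply laced. The associated Dynkin diagram is a chain of 7 nodes with one extra node attached to the third node from one end (E_8), so the type is E_8.

E_8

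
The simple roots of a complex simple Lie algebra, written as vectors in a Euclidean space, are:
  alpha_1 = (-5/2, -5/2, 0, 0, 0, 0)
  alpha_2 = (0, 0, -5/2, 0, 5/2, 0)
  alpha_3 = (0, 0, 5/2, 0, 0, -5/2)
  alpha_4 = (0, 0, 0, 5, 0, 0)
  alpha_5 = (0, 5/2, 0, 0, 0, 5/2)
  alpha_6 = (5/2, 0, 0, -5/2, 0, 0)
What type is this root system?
Compute the Cartan integers a_ij = 2(alpha_i, alpha_j)/(alpha_j, alpha_j); the resulting 6x6 Cartan matrix is
[[2, 0, 0, 0, -1, -1], [0, 2, -1, 0, 0, 0], [0, -1, 2, 0, -1, 0], [0, 0, 0, 2, 0, -2], [-1, 0, -1, 0, 2, 0], [-1, 0, 0, -1, 0, 2]].
The roots have two lengths (squared-length ratio 2:1); the short ones are alpha_{1,2,3,5,6}. The associated Dynkin diagram is a chain of 6 nodes with a double edge at one end; the terminal node there is the unique long simple root (C_6), so the type is C_6 (the algebra sp(12)).

C_6 (sp(12))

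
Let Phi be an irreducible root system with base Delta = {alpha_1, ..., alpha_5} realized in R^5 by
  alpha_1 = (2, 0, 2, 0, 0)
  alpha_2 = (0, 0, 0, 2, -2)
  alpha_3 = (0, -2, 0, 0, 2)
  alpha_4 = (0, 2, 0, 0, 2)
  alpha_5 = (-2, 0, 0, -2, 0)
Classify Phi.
Compute the Cartan integers a_ij = 2(alpha_i, alpha_j)/(alpha_j, alpha_j); the resulting 5x5 Cartan matrix is
[[2, 0, 0, 0, -1], [0, 2, -1, -1, -1], [0, -1, 2, 0, 0], [0, -1, 0, 2, 0], [-1, -1, 0, 0, 2]].
All simple roots have the same length, so the diagram is simply laced. The associated Dynkin diagram is a chain of 3 nodes with a fork of two nodes at one end (D_5), so the type is D_5 (the algebra so(10)).

type D_5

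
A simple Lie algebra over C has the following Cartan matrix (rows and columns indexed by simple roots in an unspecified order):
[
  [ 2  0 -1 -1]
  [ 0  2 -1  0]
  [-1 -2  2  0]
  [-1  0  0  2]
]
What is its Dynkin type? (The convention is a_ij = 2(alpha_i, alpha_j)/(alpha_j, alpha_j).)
B4

The matrix has rank 4 with 2's on the diagonal. Reading the off-diagonal entries as Dynkin edges (a single edge where a_ij = a_ji = -1; a double or triple edge where a_ij * a_ji = 2 or 3), the diagram is a chain of 4 nodes with a double edge at one end; the terminal node there is the unique short simple root (B_4). One simple-root ordering that puts it in standard form is (alpha_4, alpha_1, alpha_3, alpha_2). So the algebra is type B_4, i.e. so(9).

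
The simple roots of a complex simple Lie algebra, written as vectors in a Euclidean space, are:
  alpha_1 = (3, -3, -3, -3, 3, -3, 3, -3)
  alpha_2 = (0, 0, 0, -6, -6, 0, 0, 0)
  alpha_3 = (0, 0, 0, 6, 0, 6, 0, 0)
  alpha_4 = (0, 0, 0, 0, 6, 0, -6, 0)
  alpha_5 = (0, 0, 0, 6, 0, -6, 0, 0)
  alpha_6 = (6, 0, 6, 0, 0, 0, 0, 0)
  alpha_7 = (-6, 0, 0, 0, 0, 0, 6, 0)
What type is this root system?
Compute the Cartan integers a_ij = 2(alpha_i, alpha_j)/(alpha_j, alpha_j); the resulting 7x7 Cartan matrix is
[[2, 0, -1, 0, 0, 0, 0], [0, 2, -1, -1, -1, 0, 0], [-1, -1, 2, 0, 0, 0, 0], [0, -1, 0, 2, 0, 0, -1], [0, -1, 0, 0, 2, 0, 0], [0, 0, 0, 0, 0, 2, -1], [0, 0, 0, -1, 0, -1, 2]].
All simple roots have the same length, so the diagram is simply laced. The associated Dynkin diagram is a chain of 6 nodes with one extra node attached to the third node from one end (E_7), so the type is E_7.

E_7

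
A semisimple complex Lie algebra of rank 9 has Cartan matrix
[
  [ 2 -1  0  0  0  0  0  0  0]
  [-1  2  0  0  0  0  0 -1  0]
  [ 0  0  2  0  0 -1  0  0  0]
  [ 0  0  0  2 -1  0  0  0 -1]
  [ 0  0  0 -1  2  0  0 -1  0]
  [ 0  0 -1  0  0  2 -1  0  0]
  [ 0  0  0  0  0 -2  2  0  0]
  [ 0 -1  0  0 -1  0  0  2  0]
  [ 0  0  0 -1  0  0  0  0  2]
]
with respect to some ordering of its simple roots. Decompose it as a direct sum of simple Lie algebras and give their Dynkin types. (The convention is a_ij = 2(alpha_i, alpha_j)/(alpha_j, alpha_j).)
The diagram associated to this matrix has two connected components: the simple roots {alpha_1, alpha_2, alpha_4, alpha_5, alpha_8, alpha_9} form a chain of 6 nodes with single edges (A_6), and {alpha_3, alpha_6, alpha_7} form a chain of 3 nodes with a double edge at one end; the terminal node there is the unique long simple root (C_3). A semisimple Lie algebra decomposes uniquely as the direct sum of simple ideals, one per connected component of its Dynkin diagram, so g ≅ A_6 ⊕ C_3 (dimension 48 + 21 = 69).

A_6 ⊕ C_3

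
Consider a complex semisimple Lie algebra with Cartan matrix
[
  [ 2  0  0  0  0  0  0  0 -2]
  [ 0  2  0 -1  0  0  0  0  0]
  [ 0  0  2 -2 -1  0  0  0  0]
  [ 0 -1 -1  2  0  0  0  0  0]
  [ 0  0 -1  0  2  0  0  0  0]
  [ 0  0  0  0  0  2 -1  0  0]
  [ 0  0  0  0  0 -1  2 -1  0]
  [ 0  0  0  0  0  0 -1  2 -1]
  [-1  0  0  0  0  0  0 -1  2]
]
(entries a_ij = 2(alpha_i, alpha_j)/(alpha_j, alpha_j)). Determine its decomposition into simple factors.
C5 + F4

The diagram associated to this matrix has two connected components: the simple roots {alpha_1, alpha_6, alpha_7, alpha_8, alpha_9} form a chain of 5 nodes with a double edge at one end; the terminal node there is the unique long simple root (C_5), and {alpha_2, alpha_3, alpha_4, alpha_5} form a chain of 4 nodes with a double edge between the middle two (F_4). A semisimple Lie algebra decomposes uniquely as the direct sum of simple ideals, one per connected component of its Dynkin diagram, so g ≅ C_5 ⊕ F_4 (dimension 55 + 52 = 107).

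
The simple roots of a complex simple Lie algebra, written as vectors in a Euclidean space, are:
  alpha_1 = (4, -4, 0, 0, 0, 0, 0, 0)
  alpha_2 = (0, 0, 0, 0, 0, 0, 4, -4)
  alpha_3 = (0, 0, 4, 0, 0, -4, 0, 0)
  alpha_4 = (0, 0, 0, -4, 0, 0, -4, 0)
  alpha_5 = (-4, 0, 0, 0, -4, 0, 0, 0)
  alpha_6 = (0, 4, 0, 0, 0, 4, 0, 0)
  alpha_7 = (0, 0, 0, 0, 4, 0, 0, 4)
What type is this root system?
A7

Compute the Cartan integers a_ij = 2(alpha_i, alpha_j)/(alpha_j, alpha_j); the resulting 7x7 Cartan matrix is
[[2, 0, 0, 0, -1, -1, 0], [0, 2, 0, -1, 0, 0, -1], [0, 0, 2, 0, 0, -1, 0], [0, -1, 0, 2, 0, 0, 0], [-1, 0, 0, 0, 2, 0, -1], [-1, 0, -1, 0, 0, 2, 0], [0, -1, 0, 0, -1, 0, 2]].
All simple roots have the same length, so the diagram is simply laced. The associated Dynkin diagram is a chain of 7 nodes with single edges (A_7), so the type is A_7 (the algebra sl(8)).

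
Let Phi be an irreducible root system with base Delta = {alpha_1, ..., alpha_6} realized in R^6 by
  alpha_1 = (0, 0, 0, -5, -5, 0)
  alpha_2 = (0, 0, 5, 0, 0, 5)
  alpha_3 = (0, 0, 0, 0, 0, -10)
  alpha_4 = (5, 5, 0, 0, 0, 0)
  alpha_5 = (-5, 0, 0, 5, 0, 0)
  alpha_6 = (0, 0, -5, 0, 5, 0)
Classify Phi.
C6

Compute the Cartan integers a_ij = 2(alpha_i, alpha_j)/(alpha_j, alpha_j); the resulting 6x6 Cartan matrix is
[[2, 0, 0, 0, -1, -1], [0, 2, -1, 0, 0, -1], [0, -2, 2, 0, 0, 0], [0, 0, 0, 2, -1, 0], [-1, 0, 0, -1, 2, 0], [-1, -1, 0, 0, 0, 2]].
The roots have two lengths (squared-length ratio 2:1); the short ones are alpha_{1,2,4,5,6}. The associated Dynkin diagram is a chain of 6 nodes with a double edge at one end; the terminal node there is the unique long simple root (C_6), so the type is C_6 (the algebra sp(12)).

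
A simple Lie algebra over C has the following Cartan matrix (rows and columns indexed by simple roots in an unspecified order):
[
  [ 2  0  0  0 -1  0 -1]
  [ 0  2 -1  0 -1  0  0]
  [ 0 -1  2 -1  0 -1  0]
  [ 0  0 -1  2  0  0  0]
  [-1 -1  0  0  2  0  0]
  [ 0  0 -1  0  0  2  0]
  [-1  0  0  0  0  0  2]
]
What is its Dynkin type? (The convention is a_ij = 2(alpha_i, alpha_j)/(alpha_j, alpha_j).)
The matrix has rank 7 with 2's on the diagonal. Reading the off-diagonal entries as Dynkin edges (a single edge where a_ij = a_ji = -1; a double or triple edge where a_ij * a_ji = 2 or 3), the diagram is a chain of 5 nodes with a fork of two nodes at one end (D_7). One simple-root ordering that puts it in standard form is (alpha_7, alpha_1, alpha_5, alpha_2, alpha_3, alpha_4, alpha_6). So the algebra is type D_7, i.e. so(14).

D_7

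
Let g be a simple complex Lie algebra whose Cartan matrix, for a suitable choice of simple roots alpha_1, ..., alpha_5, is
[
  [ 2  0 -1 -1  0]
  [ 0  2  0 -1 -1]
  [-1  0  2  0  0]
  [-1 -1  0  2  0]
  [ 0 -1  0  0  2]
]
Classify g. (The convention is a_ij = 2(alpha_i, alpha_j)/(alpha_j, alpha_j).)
A_5 (sl(6))

The matrix has rank 5 with 2's on the diagonal. Reading the off-diagonal entries as Dynkin edges (a single edge where a_ij = a_ji = -1; a double or triple edge where a_ij * a_ji = 2 or 3), the diagram is a chain of 5 nodes with single edges (A_5). One simple-root ordering that puts it in standard form is (alpha_5, alpha_2, alpha_4, alpha_1, alpha_3). So the algebra is type A_5, i.e. sl(6).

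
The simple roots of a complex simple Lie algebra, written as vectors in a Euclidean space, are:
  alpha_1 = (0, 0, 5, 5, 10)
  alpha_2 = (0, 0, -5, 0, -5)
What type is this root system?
G_2

Compute the Cartan integers a_ij = 2(alpha_i, alpha_j)/(alpha_j, alpha_j); the resulting 2x2 Cartan matrix is
[[2, -3], [-1, 2]].
The roots have two lengths (squared-length ratio 3:1); the short ones are alpha_{2}. The associated Dynkin diagram is two nodes joined by a triple edge (G_2), so the type is G_2.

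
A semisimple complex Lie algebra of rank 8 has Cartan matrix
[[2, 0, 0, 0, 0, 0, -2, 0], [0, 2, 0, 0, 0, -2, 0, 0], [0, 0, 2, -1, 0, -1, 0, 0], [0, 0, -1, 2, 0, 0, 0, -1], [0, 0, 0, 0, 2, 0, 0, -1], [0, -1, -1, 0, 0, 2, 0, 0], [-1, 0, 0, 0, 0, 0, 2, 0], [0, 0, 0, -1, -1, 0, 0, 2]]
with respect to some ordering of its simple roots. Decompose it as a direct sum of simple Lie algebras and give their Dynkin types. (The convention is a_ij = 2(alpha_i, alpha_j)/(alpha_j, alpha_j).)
The diagram associated to this matrix has two connected components: the simple roots {alpha_1, alpha_7} form a chain of 2 nodes with a double edge at one end; the terminal node there is the unique short simple root (B_2), and {alpha_2, alpha_3, alpha_4, alpha_5, alpha_6, alpha_8} form a chain of 6 nodes with a double edge at one end; the terminal node there is the unique long simple root (C_6). A semisimple Lie algebra decomposes uniquely as the direct sum of simple ideals, one per connected component of its Dynkin diagram, so g ≅ B_2 ⊕ C_6 (dimension 10 + 78 = 88).

B_2 (so(5)) + C_6 (sp(12))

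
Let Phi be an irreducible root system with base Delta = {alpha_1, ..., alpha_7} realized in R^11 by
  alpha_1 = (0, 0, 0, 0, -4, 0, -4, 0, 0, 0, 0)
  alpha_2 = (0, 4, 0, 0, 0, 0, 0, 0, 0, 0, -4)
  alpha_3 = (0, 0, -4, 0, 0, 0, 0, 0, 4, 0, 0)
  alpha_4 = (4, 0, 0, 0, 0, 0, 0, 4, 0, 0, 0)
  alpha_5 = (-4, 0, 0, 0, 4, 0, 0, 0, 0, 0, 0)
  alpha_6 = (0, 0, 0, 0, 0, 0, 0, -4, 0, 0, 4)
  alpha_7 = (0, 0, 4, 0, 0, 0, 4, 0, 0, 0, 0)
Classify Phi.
Compute the Cartan integers a_ij = 2(alpha_i, alpha_j)/(alpha_j, alpha_j); the resulting 7x7 Cartan matrix is
[[2, 0, 0, 0, -1, 0, -1], [0, 2, 0, 0, 0, -1, 0], [0, 0, 2, 0, 0, 0, -1], [0, 0, 0, 2, -1, -1, 0], [-1, 0, 0, -1, 2, 0, 0], [0, -1, 0, -1, 0, 2, 0], [-1, 0, -1, 0, 0, 0, 2]].
All simple roots have the same length, so the diagram is simply laced. The associated Dynkin diagram is a chain of 7 nodes with single edges (A_7), so the type is A_7 (the algebra sl(8)).

A_7 (sl(8))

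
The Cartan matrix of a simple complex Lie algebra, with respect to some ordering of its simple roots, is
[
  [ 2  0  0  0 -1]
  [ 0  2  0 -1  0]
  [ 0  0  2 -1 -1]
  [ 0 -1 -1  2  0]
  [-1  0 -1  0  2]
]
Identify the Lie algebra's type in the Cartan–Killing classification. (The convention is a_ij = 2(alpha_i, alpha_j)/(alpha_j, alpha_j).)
A_5 (sl(6))

The matrix has rank 5 with 2's on the diagonal. Reading the off-diagonal entries as Dynkin edges (a single edge where a_ij = a_ji = -1; a double or triple edge where a_ij * a_ji = 2 or 3), the diagram is a chain of 5 nodes with single edges (A_5). One simple-root ordering that puts it in standard form is (alpha_1, alpha_5, alpha_3, alpha_4, alpha_2). So the algebra is type A_5, i.e. sl(6).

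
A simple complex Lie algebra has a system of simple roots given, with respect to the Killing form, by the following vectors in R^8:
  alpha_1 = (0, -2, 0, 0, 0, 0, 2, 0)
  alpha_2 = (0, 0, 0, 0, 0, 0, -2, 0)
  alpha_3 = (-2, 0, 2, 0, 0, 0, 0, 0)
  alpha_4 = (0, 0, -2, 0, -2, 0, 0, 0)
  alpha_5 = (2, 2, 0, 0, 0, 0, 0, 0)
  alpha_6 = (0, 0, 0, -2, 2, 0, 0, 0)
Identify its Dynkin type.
Compute the Cartan integers a_ij = 2(alpha_i, alpha_j)/(alpha_j, alpha_j); the resulting 6x6 Cartan matrix is
[[2, -2, 0, 0, -1, 0], [-1, 2, 0, 0, 0, 0], [0, 0, 2, -1, -1, 0], [0, 0, -1, 2, 0, -1], [-1, 0, -1, 0, 2, 0], [0, 0, 0, -1, 0, 2]].
The roots have two lengths (squared-length ratio 2:1); the short ones are alpha_{2}. The associated Dynkin diagram is a chain of 6 nodes with a double edge at one end; the terminal node there is the unique short simple root (B_6), so the type is B_6 (the algebra so(13)).

type B_6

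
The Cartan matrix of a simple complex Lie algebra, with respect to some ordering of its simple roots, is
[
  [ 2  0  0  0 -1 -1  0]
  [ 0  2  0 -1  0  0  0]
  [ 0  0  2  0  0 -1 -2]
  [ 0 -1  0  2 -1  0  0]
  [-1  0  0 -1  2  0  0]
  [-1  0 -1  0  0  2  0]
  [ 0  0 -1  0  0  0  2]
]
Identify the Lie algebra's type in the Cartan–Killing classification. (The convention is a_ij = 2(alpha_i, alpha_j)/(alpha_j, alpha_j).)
B_7

The matrix has rank 7 with 2's on the diagonal. Reading the off-diagonal entries as Dynkin edges (a single edge where a_ij = a_ji = -1; a double or triple edge where a_ij * a_ji = 2 or 3), the diagram is a chain of 7 nodes with a double edge at one end; the terminal node there is the unique short simple root (B_7). One simple-root ordering that puts it in standard form is (alpha_2, alpha_4, alpha_5, alpha_1, alpha_6, alpha_3, alpha_7). So the algebra is type B_7, i.e. so(15).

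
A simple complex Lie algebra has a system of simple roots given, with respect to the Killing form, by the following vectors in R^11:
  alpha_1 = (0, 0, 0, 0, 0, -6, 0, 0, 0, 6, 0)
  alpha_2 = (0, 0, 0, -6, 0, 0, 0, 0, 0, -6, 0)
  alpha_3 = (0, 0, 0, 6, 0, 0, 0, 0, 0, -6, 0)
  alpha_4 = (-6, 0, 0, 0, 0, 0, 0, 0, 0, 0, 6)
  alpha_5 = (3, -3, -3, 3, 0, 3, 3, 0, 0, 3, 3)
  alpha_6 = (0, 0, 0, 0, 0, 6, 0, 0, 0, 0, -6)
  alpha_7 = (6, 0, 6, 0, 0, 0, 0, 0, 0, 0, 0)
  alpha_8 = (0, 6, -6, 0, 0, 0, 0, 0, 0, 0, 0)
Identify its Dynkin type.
E8

Compute the Cartan integers a_ij = 2(alpha_i, alpha_j)/(alpha_j, alpha_j); the resulting 8x8 Cartan matrix is
[[2, -1, -1, 0, 0, -1, 0, 0], [-1, 2, 0, 0, -1, 0, 0, 0], [-1, 0, 2, 0, 0, 0, 0, 0], [0, 0, 0, 2, 0, -1, -1, 0], [0, -1, 0, 0, 2, 0, 0, 0], [-1, 0, 0, -1, 0, 2, 0, 0], [0, 0, 0, -1, 0, 0, 2, -1], [0, 0, 0, 0, 0, 0, -1, 2]].
All simple roots have the same length, so the diagram is simply laced. The associated Dynkin diagram is a chain of 7 nodes with one extra node attached to the third node from one end (E_8), so the type is E_8.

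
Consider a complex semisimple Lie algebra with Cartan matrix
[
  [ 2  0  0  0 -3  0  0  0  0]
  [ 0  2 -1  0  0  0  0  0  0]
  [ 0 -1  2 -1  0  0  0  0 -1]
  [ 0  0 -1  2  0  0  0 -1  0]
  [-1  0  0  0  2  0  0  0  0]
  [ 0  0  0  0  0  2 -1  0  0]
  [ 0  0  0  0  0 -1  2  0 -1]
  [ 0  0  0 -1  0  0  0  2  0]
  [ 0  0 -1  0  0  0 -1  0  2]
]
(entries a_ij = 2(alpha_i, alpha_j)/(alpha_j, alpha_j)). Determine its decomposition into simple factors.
The diagram associated to this matrix has two connected components: the simple roots {alpha_2, alpha_3, alpha_4, alpha_6, alpha_7, alpha_8, alpha_9} form a chain of 6 nodes with one extra node attached to the third node from one end (E_7), and {alpha_1, alpha_5} form two nodes joined by a triple edge (G_2). A semisimple Lie algebra decomposes uniquely as the direct sum of simple ideals, one per connected component of its Dynkin diagram, so g ≅ E_7 ⊕ G_2 (dimension 133 + 14 = 147).

type E_7 + type G_2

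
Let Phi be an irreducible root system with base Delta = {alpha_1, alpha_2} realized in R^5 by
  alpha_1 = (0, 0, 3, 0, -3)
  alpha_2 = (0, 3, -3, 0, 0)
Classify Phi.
Compute the Cartan integers a_ij = 2(alpha_i, alpha_j)/(alpha_j, alpha_j); the resulting 2x2 Cartan matrix is
[[2, -1], [-1, 2]].
All simple roots have the same length, so the diagram is simply laced. The associated Dynkin diagram is a chain of 2 nodes with single edges (A_2), so the type is A_2 (the algebra sl(3)).

A2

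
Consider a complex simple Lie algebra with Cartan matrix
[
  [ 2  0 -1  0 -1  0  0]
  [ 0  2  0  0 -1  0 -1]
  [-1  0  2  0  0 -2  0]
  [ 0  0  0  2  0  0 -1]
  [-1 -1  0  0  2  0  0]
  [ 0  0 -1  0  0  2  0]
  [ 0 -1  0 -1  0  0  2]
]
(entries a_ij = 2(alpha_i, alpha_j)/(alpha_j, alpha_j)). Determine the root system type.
B_7 (so(15))

The matrix has rank 7 with 2's on the diagonal. Reading the off-diagonal entries as Dynkin edges (a single edge where a_ij = a_ji = -1; a double or triple edge where a_ij * a_ji = 2 or 3), the diagram is a chain of 7 nodes with a double edge at one end; the terminal node there is the unique short simple root (B_7). One simple-root ordering that puts it in standard form is (alpha_4, alpha_7, alpha_2, alpha_5, alpha_1, alpha_3, alpha_6). So the algebra is type B_7, i.e. so(15).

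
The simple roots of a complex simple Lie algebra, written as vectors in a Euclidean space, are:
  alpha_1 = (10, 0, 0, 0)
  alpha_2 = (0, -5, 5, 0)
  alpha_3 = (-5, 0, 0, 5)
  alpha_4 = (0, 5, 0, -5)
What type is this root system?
Compute the Cartan integers a_ij = 2(alpha_i, alpha_j)/(alpha_j, alpha_j); the resulting 4x4 Cartan matrix is
[[2, 0, -2, 0], [0, 2, 0, -1], [-1, 0, 2, -1], [0, -1, -1, 2]].
The roots have two lengths (squared-length ratio 2:1); the short ones are alpha_{2,3,4}. The associated Dynkin diagram is a chain of 4 nodes with a double edge at one end; the terminal node there is the unique long simple root (C_4), so the type is C_4 (the algebra sp(8)).

C_4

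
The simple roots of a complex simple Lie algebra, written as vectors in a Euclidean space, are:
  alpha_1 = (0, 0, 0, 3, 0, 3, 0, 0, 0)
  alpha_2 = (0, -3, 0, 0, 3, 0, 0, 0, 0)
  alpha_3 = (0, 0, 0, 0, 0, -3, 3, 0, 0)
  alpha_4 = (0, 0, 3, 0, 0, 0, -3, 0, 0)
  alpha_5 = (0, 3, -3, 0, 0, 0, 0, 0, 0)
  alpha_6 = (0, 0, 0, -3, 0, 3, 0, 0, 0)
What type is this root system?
Compute the Cartan integers a_ij = 2(alpha_i, alpha_j)/(alpha_j, alpha_j); the resulting 6x6 Cartan matrix is
[[2, 0, -1, 0, 0, 0], [0, 2, 0, 0, -1, 0], [-1, 0, 2, -1, 0, -1], [0, 0, -1, 2, -1, 0], [0, -1, 0, -1, 2, 0], [0, 0, -1, 0, 0, 2]].
All simple roots have the same length, so the diagram is simply laced. The associated Dynkin diagram is a chain of 4 nodes with a fork of two nodes at one end (D_6), so the type is D_6 (the algebra so(12)).

D6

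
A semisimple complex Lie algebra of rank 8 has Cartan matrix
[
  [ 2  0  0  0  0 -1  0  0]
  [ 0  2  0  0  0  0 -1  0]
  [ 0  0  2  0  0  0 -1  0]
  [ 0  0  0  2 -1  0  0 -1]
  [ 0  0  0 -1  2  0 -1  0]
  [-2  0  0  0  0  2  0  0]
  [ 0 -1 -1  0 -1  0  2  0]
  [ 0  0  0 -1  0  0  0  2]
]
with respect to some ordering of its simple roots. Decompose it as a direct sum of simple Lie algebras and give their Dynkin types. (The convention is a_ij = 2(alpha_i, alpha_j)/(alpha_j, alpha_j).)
B_2 + D_6

The diagram associated to this matrix has two connected components: the simple roots {alpha_1, alpha_6} form a chain of 2 nodes with a double edge at one end; the terminal node there is the unique short simple root (B_2), and {alpha_2, alpha_3, alpha_4, alpha_5, alpha_7, alpha_8} form a chain of 4 nodes with a fork of two nodes at one end (D_6). A semisimple Lie algebra decomposes uniquely as the direct sum of simple ideals, one per connected component of its Dynkin diagram, so g ≅ B_2 ⊕ D_6 (dimension 10 + 66 = 76).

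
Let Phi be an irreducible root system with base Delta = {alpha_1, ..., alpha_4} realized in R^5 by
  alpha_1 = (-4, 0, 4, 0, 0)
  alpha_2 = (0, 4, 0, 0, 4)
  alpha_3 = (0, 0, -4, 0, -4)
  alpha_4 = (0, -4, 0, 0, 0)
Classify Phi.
Compute the Cartan integers a_ij = 2(alpha_i, alpha_j)/(alpha_j, alpha_j); the resulting 4x4 Cartan matrix is
[[2, 0, -1, 0], [0, 2, -1, -2], [-1, -1, 2, 0], [0, -1, 0, 2]].
The roots have two lengths (squared-length ratio 2:1); the short ones are alpha_{4}. The associated Dynkin diagram is a chain of 4 nodes with a double edge at one end; the terminal node there is the unique short simple root (B_4), so the type is B_4 (the algebra so(9)).

B_4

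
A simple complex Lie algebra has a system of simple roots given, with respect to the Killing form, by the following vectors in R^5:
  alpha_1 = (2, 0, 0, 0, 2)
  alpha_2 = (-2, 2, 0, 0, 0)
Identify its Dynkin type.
A2

Compute the Cartan integers a_ij = 2(alpha_i, alpha_j)/(alpha_j, alpha_j); the resulting 2x2 Cartan matrix is
[[2, -1], [-1, 2]].
All simple roots have the same length, so the diagram is simply laced. The associated Dynkin diagram is a chain of 2 nodes with single edges (A_2), so the type is A_2 (the algebra sl(3)).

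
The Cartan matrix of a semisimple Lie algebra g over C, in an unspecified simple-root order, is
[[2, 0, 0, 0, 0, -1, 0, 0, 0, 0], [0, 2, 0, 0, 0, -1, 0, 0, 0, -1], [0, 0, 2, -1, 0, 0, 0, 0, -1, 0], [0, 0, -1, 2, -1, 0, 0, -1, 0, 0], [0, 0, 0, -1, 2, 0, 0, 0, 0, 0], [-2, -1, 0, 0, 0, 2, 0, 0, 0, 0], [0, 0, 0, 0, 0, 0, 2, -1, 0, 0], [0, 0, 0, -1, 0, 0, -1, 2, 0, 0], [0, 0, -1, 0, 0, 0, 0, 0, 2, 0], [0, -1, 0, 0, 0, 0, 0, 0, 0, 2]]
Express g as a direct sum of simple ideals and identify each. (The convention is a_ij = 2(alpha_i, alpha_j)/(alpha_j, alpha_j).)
The diagram associated to this matrix has two connected components: the simple roots {alpha_1, alpha_2, alpha_6, alpha_10} form a chain of 4 nodes with a double edge at one end; the terminal node there is the unique short simple root (B_4), and {alpha_3, alpha_4, alpha_5, alpha_7, alpha_8, alpha_9} form a chain of 5 nodes with one extra node attached to the third node from one end (E_6). A semisimple Lie algebra decomposes uniquely as the direct sum of simple ideals, one per connected component of its Dynkin diagram, so g ≅ B_4 ⊕ E_6 (dimension 36 + 78 = 114).

B4 ⊕ E6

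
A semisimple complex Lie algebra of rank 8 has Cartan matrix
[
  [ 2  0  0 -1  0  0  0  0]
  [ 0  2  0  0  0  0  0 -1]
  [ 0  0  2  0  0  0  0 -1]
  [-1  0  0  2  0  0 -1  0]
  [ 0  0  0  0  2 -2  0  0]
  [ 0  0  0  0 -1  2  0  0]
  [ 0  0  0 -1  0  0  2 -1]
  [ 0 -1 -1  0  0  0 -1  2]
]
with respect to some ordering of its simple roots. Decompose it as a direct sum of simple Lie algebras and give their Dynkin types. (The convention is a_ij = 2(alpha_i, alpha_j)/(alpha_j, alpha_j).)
The diagram associated to this matrix has two connected components: the simple roots {alpha_5, alpha_6} form a chain of 2 nodes with a double edge at one end; the terminal node there is the unique short simple root (B_2), and {alpha_1, alpha_2, alpha_3, alpha_4, alpha_7, alpha_8} form a chain of 4 nodes with a fork of two nodes at one end (D_6). A semisimple Lie algebra decomposes uniquely as the direct sum of simple ideals, one per connected component of its Dynkin diagram, so g ≅ B_2 ⊕ D_6 (dimension 10 + 66 = 76).

B2 + D6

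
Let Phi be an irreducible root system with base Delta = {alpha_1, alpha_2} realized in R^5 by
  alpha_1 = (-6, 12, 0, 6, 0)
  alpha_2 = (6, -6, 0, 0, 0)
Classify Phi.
G2

Compute the Cartan integers a_ij = 2(alpha_i, alpha_j)/(alpha_j, alpha_j); the resulting 2x2 Cartan matrix is
[[2, -3], [-1, 2]].
The roots have two lengths (squared-length ratio 3:1); the short ones are alpha_{2}. The associated Dynkin diagram is two nodes joined by a triple edge (G_2), so the type is G_2.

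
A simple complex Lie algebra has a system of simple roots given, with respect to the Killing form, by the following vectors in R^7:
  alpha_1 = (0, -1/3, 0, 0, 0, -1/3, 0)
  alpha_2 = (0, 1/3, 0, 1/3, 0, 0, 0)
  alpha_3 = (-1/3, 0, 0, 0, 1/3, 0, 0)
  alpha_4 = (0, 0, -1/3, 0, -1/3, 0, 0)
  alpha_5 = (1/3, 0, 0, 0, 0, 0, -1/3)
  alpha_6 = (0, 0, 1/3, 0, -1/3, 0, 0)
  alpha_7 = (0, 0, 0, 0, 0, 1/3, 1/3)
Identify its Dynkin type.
Compute the Cartan integers a_ij = 2(alpha_i, alpha_j)/(alpha_j, alpha_j); the resulting 7x7 Cartan matrix is
[[2, -1, 0, 0, 0, 0, -1], [-1, 2, 0, 0, 0, 0, 0], [0, 0, 2, -1, -1, -1, 0], [0, 0, -1, 2, 0, 0, 0], [0, 0, -1, 0, 2, 0, -1], [0, 0, -1, 0, 0, 2, 0], [-1, 0, 0, 0, -1, 0, 2]].
All simple roots have the same length, so the diagram is simply laced. The associated Dynkin diagram is a chain of 5 nodes with a fork of two nodes at one end (D_7), so the type is D_7 (the algebra so(14)).

D7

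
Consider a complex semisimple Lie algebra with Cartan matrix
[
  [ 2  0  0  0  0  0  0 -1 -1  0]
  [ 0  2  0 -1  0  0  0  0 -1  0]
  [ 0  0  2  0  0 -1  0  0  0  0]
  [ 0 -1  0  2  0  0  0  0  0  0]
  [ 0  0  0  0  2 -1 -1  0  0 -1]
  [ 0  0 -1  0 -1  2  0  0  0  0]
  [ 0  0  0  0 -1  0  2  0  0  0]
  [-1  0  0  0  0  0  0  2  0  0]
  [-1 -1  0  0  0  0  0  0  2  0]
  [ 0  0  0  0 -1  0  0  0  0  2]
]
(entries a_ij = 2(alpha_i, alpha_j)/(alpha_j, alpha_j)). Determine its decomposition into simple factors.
The diagram associated to this matrix has two connected components: the simple roots {alpha_1, alpha_2, alpha_4, alpha_8, alpha_9} form a chain of 5 nodes with single edges (A_5), and {alpha_3, alpha_5, alpha_6, alpha_7, alpha_10} form a chain of 3 nodes with a fork of two nodes at one end (D_5). A semisimple Lie algebra decomposes uniquely as the direct sum of simple ideals, one per connected component of its Dynkin diagram, so g ≅ A_5 ⊕ D_5 (dimension 35 + 45 = 80).

A_5 (sl(6)) + D_5 (so(10))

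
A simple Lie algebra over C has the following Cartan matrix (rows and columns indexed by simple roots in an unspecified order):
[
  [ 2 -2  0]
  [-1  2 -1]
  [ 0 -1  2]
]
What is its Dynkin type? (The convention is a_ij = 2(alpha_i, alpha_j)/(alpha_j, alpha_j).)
type C_3

The matrix has rank 3 with 2's on the diagonal. Reading the off-diagonal entries as Dynkin edges (a single edge where a_ij = a_ji = -1; a double or triple edge where a_ij * a_ji = 2 or 3), the diagram is a chain of 3 nodes with a double edge at one end; the terminal node there is the unique long simple root (C_3). One simple-root ordering that puts it in standard form is (alpha_3, alpha_2, alpha_1). So the algebra is type C_3, i.e. sp(6).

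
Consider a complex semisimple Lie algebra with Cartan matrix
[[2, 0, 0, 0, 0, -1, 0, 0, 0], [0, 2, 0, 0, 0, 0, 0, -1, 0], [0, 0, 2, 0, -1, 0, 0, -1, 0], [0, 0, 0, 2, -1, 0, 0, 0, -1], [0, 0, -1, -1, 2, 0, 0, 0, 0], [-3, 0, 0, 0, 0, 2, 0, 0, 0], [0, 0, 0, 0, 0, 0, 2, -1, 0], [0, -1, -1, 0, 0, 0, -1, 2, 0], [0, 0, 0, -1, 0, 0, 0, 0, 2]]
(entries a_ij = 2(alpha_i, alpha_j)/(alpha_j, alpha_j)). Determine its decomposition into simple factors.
The diagram associated to this matrix has two connected components: the simple roots {alpha_2, alpha_3, alpha_4, alpha_5, alpha_7, alpha_8, alpha_9} form a chain of 5 nodes with a fork of two nodes at one end (D_7), and {alpha_1, alpha_6} form two nodes joined by a triple edge (G_2). A semisimple Lie algebra decomposes uniquely as the direct sum of simple ideals, one per connected component of its Dynkin diagram, so g ≅ D_7 ⊕ G_2 (dimension 91 + 14 = 105).

D7 + G2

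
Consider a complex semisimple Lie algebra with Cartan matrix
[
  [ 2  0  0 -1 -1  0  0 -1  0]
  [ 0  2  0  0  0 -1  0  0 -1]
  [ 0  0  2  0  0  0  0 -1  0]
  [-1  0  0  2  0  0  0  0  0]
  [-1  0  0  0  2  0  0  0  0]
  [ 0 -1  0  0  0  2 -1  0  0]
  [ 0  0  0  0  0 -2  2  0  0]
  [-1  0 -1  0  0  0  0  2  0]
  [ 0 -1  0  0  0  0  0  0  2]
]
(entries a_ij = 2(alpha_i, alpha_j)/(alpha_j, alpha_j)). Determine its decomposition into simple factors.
type C_4 + type D_5

The diagram associated to this matrix has two connected components: the simple roots {alpha_2, alpha_6, alpha_7, alpha_9} form a chain of 4 nodes with a double edge at one end; the terminal node there is the unique long simple root (C_4), and {alpha_1, alpha_3, alpha_4, alpha_5, alpha_8} form a chain of 3 nodes with a fork of two nodes at one end (D_5). A semisimple Lie algebra decomposes uniquely as the direct sum of simple ideals, one per connected component of its Dynkin diagram, so g ≅ C_4 ⊕ D_5 (dimension 36 + 45 = 81).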